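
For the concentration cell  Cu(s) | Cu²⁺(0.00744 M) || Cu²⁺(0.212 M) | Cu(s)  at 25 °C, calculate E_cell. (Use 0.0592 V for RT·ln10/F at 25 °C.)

0.043 V

Both half-cells are Cu²⁺/Cu, so E°_cell = 0. The concentrated side is the cathode; the cell reaction moves Cu²⁺ from high to low concentration with n = 2.
Q = [Cu²⁺]_dilute/[Cu²⁺]_conc = 0.00744/0.212 = 0.0351.
E = 0 − (0.0592/2) log Q = −(0.0592/2)(-1.455) = 0.0431 V.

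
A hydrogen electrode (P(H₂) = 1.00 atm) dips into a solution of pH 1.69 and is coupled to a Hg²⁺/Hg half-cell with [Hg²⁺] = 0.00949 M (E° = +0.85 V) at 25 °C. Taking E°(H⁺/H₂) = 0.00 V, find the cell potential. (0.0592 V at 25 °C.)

The Hg²⁺/Hg couple is the cathode, so E°_cell = 0.85 V; n = 2.
[H⁺] = 10^(−1.69) = 0.020 M, and Q = [H⁺]^2 / ([Hg²⁺]·P(H₂)) = 0.0439.
E = E° − (0.0592/2) log Q = 0.85 − (0.0592/2)(-1.357) = 0.890 V.

0.89 V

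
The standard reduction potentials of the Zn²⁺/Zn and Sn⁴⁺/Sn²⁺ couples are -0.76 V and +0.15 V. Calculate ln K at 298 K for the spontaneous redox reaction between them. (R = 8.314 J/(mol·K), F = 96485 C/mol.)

E°_cell = +0.15 − (-0.76) = 0.91 V, with n = 2 electrons transferred.
At equilibrium E = 0, so the Nernst equation gives ln K = nFE°/RT = (2)(96485)(0.91)/((8.314)(298)) = 70.88.

ln K = 70.9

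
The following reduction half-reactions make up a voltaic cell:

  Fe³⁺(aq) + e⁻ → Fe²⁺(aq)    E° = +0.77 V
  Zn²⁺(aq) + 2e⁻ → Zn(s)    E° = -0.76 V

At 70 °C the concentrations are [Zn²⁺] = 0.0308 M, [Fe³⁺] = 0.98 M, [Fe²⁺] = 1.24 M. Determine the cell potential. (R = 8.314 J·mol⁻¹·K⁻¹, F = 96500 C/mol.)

1.57 V

The Fe³⁺/Fe²⁺ couple has the higher reduction potential and acts as the cathode, so E°_cell = +0.77 − (-0.76) = 1.53 V.
Balancing electrons gives n = 2; the reaction quotient is Q = [Zn²⁺]·[Fe²⁺]^2/[Fe³⁺]^2 = 0.0493.
E = E° − (RT/nF) ln Q = 1.53 − (8.314×343)/(2×96500) × (-3.010) = 1.530 + 0.044 = 1.574 V.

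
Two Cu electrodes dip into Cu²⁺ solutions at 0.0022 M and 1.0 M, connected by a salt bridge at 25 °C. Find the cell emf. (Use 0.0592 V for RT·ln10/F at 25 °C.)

0.079 V

Both half-cells are Cu²⁺/Cu, so E°_cell = 0. The concentrated side is the cathode; the cell reaction moves Cu²⁺ from high to low concentration with n = 2.
Q = [Cu²⁺]_dilute/[Cu²⁺]_conc = 0.0022/1.0 = 0.00220.
E = 0 − (0.0592/2) log Q = −(0.0592/2)(-2.658) = 0.0787 V.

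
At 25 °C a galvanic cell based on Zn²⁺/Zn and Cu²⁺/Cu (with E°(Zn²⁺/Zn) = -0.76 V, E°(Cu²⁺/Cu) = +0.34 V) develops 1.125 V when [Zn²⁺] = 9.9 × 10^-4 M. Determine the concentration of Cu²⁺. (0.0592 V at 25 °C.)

From the Nernst equation, log Q = n(E° − E)/0.0592 = 2(1.10 − 1.125)/0.0592 = -0.845, so Q = 0.143.
With Q = [Zn²⁺]/[Cu²⁺] and the known concentrations, [Cu²⁺] in the denominator gives [Cu²⁺] = 0.0069 M.

0.0069 M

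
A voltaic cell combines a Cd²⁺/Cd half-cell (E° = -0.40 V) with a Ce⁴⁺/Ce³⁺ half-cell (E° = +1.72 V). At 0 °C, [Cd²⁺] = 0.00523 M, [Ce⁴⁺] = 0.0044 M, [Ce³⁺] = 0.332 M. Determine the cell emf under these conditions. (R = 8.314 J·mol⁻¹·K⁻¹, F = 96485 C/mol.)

2.08 V

The Ce⁴⁺/Ce³⁺ couple has the higher reduction potential and acts as the cathode, so E°_cell = +1.72 − (-0.40) = 2.12 V.
Balancing electrons gives n = 2; the reaction quotient is Q = [Cd²⁺]·[Ce³⁺]^2/[Ce⁴⁺]^2 = 29.8.
E = E° − (RT/nF) ln Q = 2.12 − (8.314×273)/(2×96485) × (3.394) = 2.120 − 0.040 = 2.080 V.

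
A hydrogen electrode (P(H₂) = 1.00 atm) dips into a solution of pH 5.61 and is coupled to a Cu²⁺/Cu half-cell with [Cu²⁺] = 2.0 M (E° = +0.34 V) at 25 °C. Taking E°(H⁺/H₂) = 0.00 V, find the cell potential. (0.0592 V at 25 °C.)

0.68 V

The Cu²⁺/Cu couple is the cathode, so E°_cell = 0.34 V; n = 2.
[H⁺] = 10^(−5.61) = 2.5 × 10^-6 M, and Q = [H⁺]^2 / ([Cu²⁺]·P(H₂)) = 3.01 × 10^-12.
E = E° − (0.0592/2) log Q = 0.34 − (0.0592/2)(-11.521) = 0.681 V.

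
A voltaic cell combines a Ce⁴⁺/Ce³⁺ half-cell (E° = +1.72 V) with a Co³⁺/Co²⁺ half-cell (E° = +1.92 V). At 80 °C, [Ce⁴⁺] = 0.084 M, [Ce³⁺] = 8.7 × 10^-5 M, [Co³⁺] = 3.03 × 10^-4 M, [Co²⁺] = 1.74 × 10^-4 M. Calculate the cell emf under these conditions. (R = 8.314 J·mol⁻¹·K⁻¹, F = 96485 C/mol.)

0.008 V

The Co³⁺/Co²⁺ couple has the higher reduction potential and acts as the cathode, so E°_cell = +1.92 − (+1.72) = 0.20 V.
Balancing electrons gives n = 1; the reaction quotient is Q = [Ce⁴⁺]·[Co²⁺]/([Ce³⁺]·[Co³⁺]) = 554.
E = E° − (RT/nF) ln Q = 0.20 − (8.314×353)/(1×96485) × (6.318) = 0.200 − 0.192 = 0.008 V.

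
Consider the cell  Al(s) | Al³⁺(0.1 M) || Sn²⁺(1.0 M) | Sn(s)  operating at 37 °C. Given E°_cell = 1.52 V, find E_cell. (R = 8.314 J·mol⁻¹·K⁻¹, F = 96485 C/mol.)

1.54 V

Balancing electrons gives n = 6; the reaction quotient is Q = [Al³⁺]^2/[Sn²⁺]^3 = 0.0100.
E = E° − (RT/nF) ln Q = 1.52 − (8.314×310)/(6×96485) × (-4.605) = 1.520 + 0.021 = 1.541 V.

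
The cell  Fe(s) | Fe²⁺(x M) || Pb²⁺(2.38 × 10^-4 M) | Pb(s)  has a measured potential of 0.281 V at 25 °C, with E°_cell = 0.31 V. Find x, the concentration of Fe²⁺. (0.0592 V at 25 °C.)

From the Nernst equation, log Q = n(E° − E)/0.0592 = 2(0.31 − 0.281)/0.0592 = 0.980, so Q = 9.54.
With Q = [Fe²⁺]/[Pb²⁺] and the known concentrations, [Fe²⁺] in the numerator gives [Fe²⁺] = 0.0023 M.

0.0023 M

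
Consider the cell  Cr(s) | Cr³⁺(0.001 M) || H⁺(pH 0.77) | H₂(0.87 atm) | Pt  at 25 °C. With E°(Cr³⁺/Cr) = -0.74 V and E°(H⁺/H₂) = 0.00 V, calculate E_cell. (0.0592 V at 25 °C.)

The hydrogen couple is the cathode, so E°_cell = 0.74 V; n = 6.
[H⁺] = 10^(−0.77) = 0.17 M, and Q = [Cr³⁺]^2·P(H₂)^3 / [H⁺]^6 = 0.0275.
E = E° − (0.0592/6) log Q = 0.74 − (0.0592/6)(-1.561) = 0.755 V.

0.76 V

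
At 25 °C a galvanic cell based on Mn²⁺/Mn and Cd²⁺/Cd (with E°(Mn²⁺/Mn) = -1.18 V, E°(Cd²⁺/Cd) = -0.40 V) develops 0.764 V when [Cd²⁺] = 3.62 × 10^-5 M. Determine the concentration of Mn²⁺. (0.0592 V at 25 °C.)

From the Nernst equation, log Q = n(E° − E)/0.0592 = 2(0.78 − 0.764)/0.0592 = 0.541, so Q = 3.47.
With Q = [Mn²⁺]/[Cd²⁺] and the known concentrations, [Mn²⁺] in the numerator gives [Mn²⁺] = 1.3 × 10^-4 M.

1.3 × 10^-4 M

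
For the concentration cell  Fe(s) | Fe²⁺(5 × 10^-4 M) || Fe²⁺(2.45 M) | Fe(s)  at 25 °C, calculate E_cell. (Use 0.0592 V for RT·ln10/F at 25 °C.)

0.11 V

Both half-cells are Fe²⁺/Fe, so E°_cell = 0. The concentrated side is the cathode; the cell reaction moves Fe²⁺ from high to low concentration with n = 2.
Q = [Fe²⁺]_dilute/[Fe²⁺]_conc = 5 × 10^-4/2.45 = 2.04 × 10^-4.
E = 0 − (0.0592/2) log Q = −(0.0592/2)(-3.690) = 0.1092 V.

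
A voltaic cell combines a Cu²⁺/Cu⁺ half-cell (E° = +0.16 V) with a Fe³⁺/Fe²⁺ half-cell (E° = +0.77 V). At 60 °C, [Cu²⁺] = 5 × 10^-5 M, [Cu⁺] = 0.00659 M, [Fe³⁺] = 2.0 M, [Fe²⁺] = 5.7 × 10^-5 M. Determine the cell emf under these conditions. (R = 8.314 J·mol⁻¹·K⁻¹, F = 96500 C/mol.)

The Fe³⁺/Fe²⁺ couple has the higher reduction potential and acts as the cathode, so E°_cell = +0.77 − (+0.16) = 0.61 V.
Balancing electrons gives n = 1; the reaction quotient is Q = [Cu²⁺]·[Fe²⁺]/([Cu⁺]·[Fe³⁺]) = 2.16 × 10^-7.
E = E° − (RT/nF) ln Q = 0.61 − (8.314×333)/(1×96500) × (-15.347) = 0.610 + 0.440 = 1.050 V.

1.05 V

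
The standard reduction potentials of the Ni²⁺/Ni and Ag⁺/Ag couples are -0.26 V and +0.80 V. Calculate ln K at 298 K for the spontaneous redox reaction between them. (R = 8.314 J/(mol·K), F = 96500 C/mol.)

E°_cell = +0.80 − (-0.26) = 1.06 V, with n = 2 electrons transferred.
At equilibrium E = 0, so the Nernst equation gives ln K = nFE°/RT = (2)(96500)(1.06)/((8.314)(298)) = 82.57.

ln K = 82.6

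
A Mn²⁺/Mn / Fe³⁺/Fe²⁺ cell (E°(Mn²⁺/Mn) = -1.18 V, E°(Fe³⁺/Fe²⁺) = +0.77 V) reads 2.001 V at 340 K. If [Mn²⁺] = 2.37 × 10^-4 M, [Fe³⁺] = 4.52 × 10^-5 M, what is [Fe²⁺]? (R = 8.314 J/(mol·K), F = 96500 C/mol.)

From the Nernst equation, ln Q = nF(E° − E)/RT = 2×96500×(1.95 − 2.001)/(8.314×340) = -3.482, so Q = 0.0307.
With Q = [Mn²⁺]·[Fe²⁺]^2/[Fe³⁺]^2 and the known concentrations, [Fe²⁺]^2 in the numerator gives [Fe²⁺] = 5.1 × 10^-4 M.

5.1 × 10^-4 M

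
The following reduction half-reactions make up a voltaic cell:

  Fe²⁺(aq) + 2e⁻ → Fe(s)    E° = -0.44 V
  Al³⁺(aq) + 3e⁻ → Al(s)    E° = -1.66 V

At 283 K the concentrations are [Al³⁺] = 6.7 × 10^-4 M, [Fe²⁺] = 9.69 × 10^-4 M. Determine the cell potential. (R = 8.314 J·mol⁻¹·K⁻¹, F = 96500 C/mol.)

1.19 V

The Fe²⁺/Fe couple has the higher reduction potential and acts as the cathode, so E°_cell = -0.44 − (-1.66) = 1.22 V.
Balancing electrons gives n = 6; the reaction quotient is Q = [Al³⁺]^2/[Fe²⁺]^3 = 493.
E = E° − (RT/nF) ln Q = 1.22 − (8.314×283)/(6×96500) × (6.201) = 1.220 − 0.025 = 1.195 V.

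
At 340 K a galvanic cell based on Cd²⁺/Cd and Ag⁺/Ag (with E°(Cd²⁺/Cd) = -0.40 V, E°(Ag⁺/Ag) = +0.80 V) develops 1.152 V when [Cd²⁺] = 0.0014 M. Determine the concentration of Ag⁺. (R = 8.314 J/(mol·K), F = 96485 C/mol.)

0.0073 M

From the Nernst equation, ln Q = nF(E° − E)/RT = 2×96485×(1.20 − 1.152)/(8.314×340) = 3.277, so Q = 26.5.
With Q = [Cd²⁺]/[Ag⁺]^2 and the known concentrations, [Ag⁺]^2 in the denominator gives [Ag⁺] = 0.0073 M.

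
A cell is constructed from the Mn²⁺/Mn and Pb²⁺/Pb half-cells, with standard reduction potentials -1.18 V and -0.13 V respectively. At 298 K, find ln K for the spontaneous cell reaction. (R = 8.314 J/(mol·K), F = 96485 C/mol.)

E°_cell = -0.13 − (-1.18) = 1.05 V, with n = 2 electrons transferred.
At equilibrium E = 0, so the Nernst equation gives ln K = nFE°/RT = (2)(96485)(1.05)/((8.314)(298)) = 81.78.

ln K = 81.8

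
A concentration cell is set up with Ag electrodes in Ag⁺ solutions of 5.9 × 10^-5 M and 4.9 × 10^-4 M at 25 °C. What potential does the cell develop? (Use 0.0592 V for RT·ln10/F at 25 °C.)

Both half-cells are Ag⁺/Ag, so E°_cell = 0. The concentrated side is the cathode; the cell reaction moves Ag⁺ from high to low concentration with n = 1.
Q = [Ag⁺]_dilute/[Ag⁺]_conc = 5.9 × 10^-5/4.9 × 10^-4 = 0.120.
E = 0 − (0.0592/1) log Q = −(0.0592/1)(-0.919) = 0.0544 V.

0.054 V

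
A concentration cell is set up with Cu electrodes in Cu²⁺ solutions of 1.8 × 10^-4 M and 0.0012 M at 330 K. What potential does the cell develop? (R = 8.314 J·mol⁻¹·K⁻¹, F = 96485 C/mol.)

Both half-cells are Cu²⁺/Cu, so E°_cell = 0. The concentrated side is the cathode; the cell reaction moves Cu²⁺ from high to low concentration with n = 2.
Q = [Cu²⁺]_dilute/[Cu²⁺]_conc = 1.8 × 10^-4/0.0012 = 0.150.
E = 0 − (RT/nF) ln Q = −((8.314×330)/(2×96485))(-1.897) = 0.0270 V.

0.027 V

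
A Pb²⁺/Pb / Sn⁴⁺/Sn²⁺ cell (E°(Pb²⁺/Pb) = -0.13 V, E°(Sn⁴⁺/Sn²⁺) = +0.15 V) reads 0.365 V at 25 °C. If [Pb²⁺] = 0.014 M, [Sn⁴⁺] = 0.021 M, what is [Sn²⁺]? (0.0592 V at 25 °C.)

From the Nernst equation, log Q = n(E° − E)/0.0592 = 2(0.28 − 0.365)/0.0592 = -2.872, so Q = 0.00134.
With Q = [Pb²⁺]·[Sn²⁺]/[Sn⁴⁺] and the known concentrations, [Sn²⁺] in the numerator gives [Sn²⁺] = 0.002 M.

0.002 M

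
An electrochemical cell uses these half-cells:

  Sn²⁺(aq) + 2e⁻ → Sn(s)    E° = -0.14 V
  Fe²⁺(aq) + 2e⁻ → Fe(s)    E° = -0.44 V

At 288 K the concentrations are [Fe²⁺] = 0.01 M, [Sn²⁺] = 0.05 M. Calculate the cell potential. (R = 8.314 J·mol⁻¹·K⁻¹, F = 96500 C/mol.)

The Sn²⁺/Sn couple has the higher reduction potential and acts as the cathode, so E°_cell = -0.14 − (-0.44) = 0.30 V.
Balancing electrons gives n = 2; the reaction quotient is Q = [Fe²⁺]/[Sn²⁺] = 0.200.
E = E° − (RT/nF) ln Q = 0.30 − (8.314×288)/(2×96500) × (-1.609) = 0.300 + 0.020 = 0.320 V.

0.320 V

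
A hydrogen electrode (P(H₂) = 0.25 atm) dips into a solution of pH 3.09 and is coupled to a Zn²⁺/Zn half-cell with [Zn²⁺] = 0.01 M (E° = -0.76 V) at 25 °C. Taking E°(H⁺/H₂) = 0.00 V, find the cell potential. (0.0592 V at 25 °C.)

The hydrogen couple is the cathode, so E°_cell = 0.76 V; n = 2.
[H⁺] = 10^(−3.09) = 8.1 × 10^-4 M, and Q = [Zn²⁺]·P(H₂) / [H⁺]^2 = 3780.
E = E° − (0.0592/2) log Q = 0.76 − (0.0592/2)(3.578) = 0.654 V.

0.65 V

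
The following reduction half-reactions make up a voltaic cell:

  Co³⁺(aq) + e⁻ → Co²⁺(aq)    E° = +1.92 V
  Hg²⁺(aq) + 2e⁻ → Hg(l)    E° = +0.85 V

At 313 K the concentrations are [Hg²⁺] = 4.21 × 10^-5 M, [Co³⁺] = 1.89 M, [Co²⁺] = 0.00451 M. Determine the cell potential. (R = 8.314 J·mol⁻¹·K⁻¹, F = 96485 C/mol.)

1.37 V

The Co³⁺/Co²⁺ couple has the higher reduction potential and acts as the cathode, so E°_cell = +1.92 − (+0.85) = 1.07 V.
Balancing electrons gives n = 2; the reaction quotient is Q = [Hg²⁺]·[Co²⁺]^2/[Co³⁺]^2 = 2.4 × 10^-10.
E = E° − (RT/nF) ln Q = 1.07 − (8.314×313)/(2×96485) × (-22.152) = 1.070 + 0.299 = 1.369 V.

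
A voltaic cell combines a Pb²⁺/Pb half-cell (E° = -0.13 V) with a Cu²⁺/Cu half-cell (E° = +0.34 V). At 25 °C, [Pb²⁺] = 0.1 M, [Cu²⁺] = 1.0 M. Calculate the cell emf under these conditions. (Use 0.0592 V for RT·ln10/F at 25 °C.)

0.500 V

The Cu²⁺/Cu couple has the higher reduction potential and acts as the cathode, so E°_cell = +0.34 − (-0.13) = 0.47 V.
Balancing electrons gives n = 2; the reaction quotient is Q = [Pb²⁺]/[Cu²⁺] = 0.100.
At 25 °C, E = E° − (0.0592/n) log Q = 0.47 − (0.0592/2)(-1.000) = 0.470 + 0.030 = 0.500 V.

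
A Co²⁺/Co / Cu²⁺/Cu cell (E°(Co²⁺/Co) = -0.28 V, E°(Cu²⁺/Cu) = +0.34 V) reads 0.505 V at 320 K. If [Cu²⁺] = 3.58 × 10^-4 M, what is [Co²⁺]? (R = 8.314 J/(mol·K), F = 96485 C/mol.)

1.5 M

From the Nernst equation, ln Q = nF(E° − E)/RT = 2×96485×(0.62 − 0.505)/(8.314×320) = 8.341, so Q = 4190.
With Q = [Co²⁺]/[Cu²⁺] and the known concentrations, [Co²⁺] in the numerator gives [Co²⁺] = 1.5 M.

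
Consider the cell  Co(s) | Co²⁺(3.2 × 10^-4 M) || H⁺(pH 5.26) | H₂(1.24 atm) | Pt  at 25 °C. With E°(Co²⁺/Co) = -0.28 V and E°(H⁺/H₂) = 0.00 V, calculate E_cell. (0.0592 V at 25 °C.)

0.069 V

The hydrogen couple is the cathode, so E°_cell = 0.28 V; n = 2.
[H⁺] = 10^(−5.26) = 5.5 × 10^-6 M, and Q = [Co²⁺]·P(H₂) / [H⁺]^2 = 1.31 × 10^7.
E = E° − (0.0592/2) log Q = 0.28 − (0.0592/2)(7.119) = 0.069 V.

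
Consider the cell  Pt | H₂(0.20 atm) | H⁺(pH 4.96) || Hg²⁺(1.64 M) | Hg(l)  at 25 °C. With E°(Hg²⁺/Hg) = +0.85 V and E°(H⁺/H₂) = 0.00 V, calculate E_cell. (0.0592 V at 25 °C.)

1.13 V

The Hg²⁺/Hg couple is the cathode, so E°_cell = 0.85 V; n = 2.
[H⁺] = 10^(−4.96) = 1.1 × 10^-5 M, and Q = [H⁺]^2 / ([Hg²⁺]·P(H₂)) = 3.67 × 10^-10.
E = E° − (0.0592/2) log Q = 0.85 − (0.0592/2)(-9.436) = 1.129 V.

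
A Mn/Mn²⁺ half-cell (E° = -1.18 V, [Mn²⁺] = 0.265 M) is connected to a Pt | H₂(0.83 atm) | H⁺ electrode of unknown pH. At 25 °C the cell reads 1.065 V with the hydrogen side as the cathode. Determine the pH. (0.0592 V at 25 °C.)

E°_cell = 1.18 V and n = 2.
log Q = n(E° − E)/0.0592 = 2×(1.18 − 1.065)/0.0592 = 3.885.
With Q = [Mn²⁺]·P(H₂) / [H⁺]^2, solving for [H⁺] gives log[H⁺] = -2.271, so pH = 2.27.

pH = 2.27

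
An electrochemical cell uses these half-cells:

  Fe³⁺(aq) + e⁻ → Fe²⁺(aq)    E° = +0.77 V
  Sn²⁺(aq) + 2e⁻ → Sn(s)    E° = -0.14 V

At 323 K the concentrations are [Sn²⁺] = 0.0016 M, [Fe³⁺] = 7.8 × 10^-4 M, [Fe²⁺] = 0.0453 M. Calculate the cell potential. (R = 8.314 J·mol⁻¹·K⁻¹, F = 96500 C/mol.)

0.887 V

The Fe³⁺/Fe²⁺ couple has the higher reduction potential and acts as the cathode, so E°_cell = +0.77 − (-0.14) = 0.91 V.
Balancing electrons gives n = 2; the reaction quotient is Q = [Sn²⁺]·[Fe²⁺]^2/[Fe³⁺]^2 = 5.40.
E = E° − (RT/nF) ln Q = 0.91 − (8.314×323)/(2×96500) × (1.686) = 0.910 − 0.023 = 0.887 V.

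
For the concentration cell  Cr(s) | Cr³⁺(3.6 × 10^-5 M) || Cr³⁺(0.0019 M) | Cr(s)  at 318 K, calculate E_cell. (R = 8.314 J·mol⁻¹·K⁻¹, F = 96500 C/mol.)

Both half-cells are Cr³⁺/Cr, so E°_cell = 0. The concentrated side is the cathode; the cell reaction moves Cr³⁺ from high to low concentration with n = 3.
Q = [Cr³⁺]_dilute/[Cr³⁺]_conc = 3.6 × 10^-5/0.0019 = 0.0189.
E = 0 − (RT/nF) ln Q = −((8.314×318)/(3×96500))(-3.966) = 0.0362 V.

0.036 V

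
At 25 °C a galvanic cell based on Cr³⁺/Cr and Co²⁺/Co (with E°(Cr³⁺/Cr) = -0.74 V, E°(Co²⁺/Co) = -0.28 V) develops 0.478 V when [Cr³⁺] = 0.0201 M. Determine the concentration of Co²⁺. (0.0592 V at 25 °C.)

From the Nernst equation, log Q = n(E° − E)/0.0592 = 6(0.46 − 0.478)/0.0592 = -1.824, so Q = 0.0150.
With Q = [Cr³⁺]^2/[Co²⁺]^3 and the known concentrations, [Co²⁺]^3 in the denominator gives [Co²⁺] = 0.3 M.

0.3 M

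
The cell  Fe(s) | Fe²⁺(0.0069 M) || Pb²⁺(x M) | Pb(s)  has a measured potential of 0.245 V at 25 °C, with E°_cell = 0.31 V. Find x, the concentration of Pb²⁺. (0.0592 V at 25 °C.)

4.4 × 10^-5 M

From the Nernst equation, log Q = n(E° − E)/0.0592 = 2(0.31 − 0.245)/0.0592 = 2.196, so Q = 157.
With Q = [Fe²⁺]/[Pb²⁺] and the known concentrations, [Pb²⁺] in the denominator gives [Pb²⁺] = 4.4 × 10^-5 M.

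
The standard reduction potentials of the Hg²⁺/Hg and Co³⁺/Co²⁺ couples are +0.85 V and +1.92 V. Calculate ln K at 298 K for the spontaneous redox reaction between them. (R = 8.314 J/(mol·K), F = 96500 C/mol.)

ln K = 83.4

E°_cell = +1.92 − (+0.85) = 1.07 V, with n = 2 electrons transferred.
At equilibrium E = 0, so the Nernst equation gives ln K = nFE°/RT = (2)(96500)(1.07)/((8.314)(298)) = 83.35.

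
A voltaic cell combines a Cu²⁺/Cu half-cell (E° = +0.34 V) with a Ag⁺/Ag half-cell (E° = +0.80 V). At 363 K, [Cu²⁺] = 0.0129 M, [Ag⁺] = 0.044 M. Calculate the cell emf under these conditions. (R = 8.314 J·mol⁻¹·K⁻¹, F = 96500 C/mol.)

0.430 V

The Ag⁺/Ag couple has the higher reduction potential and acts as the cathode, so E°_cell = +0.80 − (+0.34) = 0.46 V.
Balancing electrons gives n = 2; the reaction quotient is Q = [Cu²⁺]/[Ag⁺]^2 = 6.66.
E = E° − (RT/nF) ln Q = 0.46 − (8.314×363)/(2×96500) × (1.897) = 0.460 − 0.030 = 0.430 V.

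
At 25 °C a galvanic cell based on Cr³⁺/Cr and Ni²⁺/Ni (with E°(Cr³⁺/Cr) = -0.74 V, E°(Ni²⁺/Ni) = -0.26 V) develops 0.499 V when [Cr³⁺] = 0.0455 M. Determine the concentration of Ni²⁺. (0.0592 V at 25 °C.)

From the Nernst equation, log Q = n(E° − E)/0.0592 = 6(0.48 − 0.499)/0.0592 = -1.926, so Q = 0.0119.
With Q = [Cr³⁺]^2/[Ni²⁺]^3 and the known concentrations, [Ni²⁺]^3 in the denominator gives [Ni²⁺] = 0.56 M.

0.56 M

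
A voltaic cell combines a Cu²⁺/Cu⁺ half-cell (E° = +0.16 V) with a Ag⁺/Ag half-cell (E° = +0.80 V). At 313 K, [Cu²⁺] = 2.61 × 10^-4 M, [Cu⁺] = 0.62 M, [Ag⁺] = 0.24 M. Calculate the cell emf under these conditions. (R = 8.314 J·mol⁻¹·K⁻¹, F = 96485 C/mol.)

0.811 V

The Ag⁺/Ag couple has the higher reduction potential and acts as the cathode, so E°_cell = +0.80 − (+0.16) = 0.64 V.
Balancing electrons gives n = 1; the reaction quotient is Q = [Cu²⁺]/([Cu⁺]·[Ag⁺]) = 0.00175.
E = E° − (RT/nF) ln Q = 0.64 − (8.314×313)/(1×96485) × (-6.346) = 0.640 + 0.171 = 0.811 V.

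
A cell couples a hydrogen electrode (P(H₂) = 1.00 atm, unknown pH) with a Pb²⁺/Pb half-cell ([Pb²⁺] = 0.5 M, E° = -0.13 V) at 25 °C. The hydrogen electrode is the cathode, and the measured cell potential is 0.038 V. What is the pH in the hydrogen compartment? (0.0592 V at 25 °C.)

pH = 1.70

E°_cell = 0.13 V and n = 2.
log Q = n(E° − E)/0.0592 = 2×(0.13 − 0.038)/0.0592 = 3.108.
With Q = [Pb²⁺]·P(H₂) / [H⁺]^2, solving for [H⁺] gives log[H⁺] = -1.705, so pH = 1.70.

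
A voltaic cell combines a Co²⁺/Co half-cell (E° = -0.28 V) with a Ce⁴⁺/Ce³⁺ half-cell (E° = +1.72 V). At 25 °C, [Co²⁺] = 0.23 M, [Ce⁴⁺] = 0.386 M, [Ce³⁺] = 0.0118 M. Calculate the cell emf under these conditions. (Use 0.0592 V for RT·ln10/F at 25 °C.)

The Ce⁴⁺/Ce³⁺ couple has the higher reduction potential and acts as the cathode, so E°_cell = +1.72 − (-0.28) = 2.00 V.
Balancing electrons gives n = 2; the reaction quotient is Q = [Co²⁺]·[Ce³⁺]^2/[Ce⁴⁺]^2 = 2.15 × 10^-4.
At 25 °C, E = E° − (0.0592/n) log Q = 2.00 − (0.0592/2)(-3.668) = 2.000 + 0.109 = 2.109 V.

2.11 V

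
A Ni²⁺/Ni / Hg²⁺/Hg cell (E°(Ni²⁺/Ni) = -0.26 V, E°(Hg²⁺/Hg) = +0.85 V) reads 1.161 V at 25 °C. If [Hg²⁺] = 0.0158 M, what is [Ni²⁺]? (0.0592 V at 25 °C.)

3 × 10^-4 M

From the Nernst equation, log Q = n(E° − E)/0.0592 = 2(1.11 − 1.161)/0.0592 = -1.723, so Q = 0.0189.
With Q = [Ni²⁺]/[Hg²⁺] and the known concentrations, [Ni²⁺] in the numerator gives [Ni²⁺] = 3 × 10^-4 M.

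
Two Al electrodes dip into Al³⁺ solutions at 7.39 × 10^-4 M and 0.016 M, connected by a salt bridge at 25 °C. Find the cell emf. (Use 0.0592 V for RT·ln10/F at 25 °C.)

Both half-cells are Al³⁺/Al, so E°_cell = 0. The concentrated side is the cathode; the cell reaction moves Al³⁺ from high to low concentration with n = 3.
Q = [Al³⁺]_dilute/[Al³⁺]_conc = 7.39 × 10^-4/0.016 = 0.0462.
E = 0 − (0.0592/3) log Q = −(0.0592/3)(-1.335) = 0.0263 V.

0.026 V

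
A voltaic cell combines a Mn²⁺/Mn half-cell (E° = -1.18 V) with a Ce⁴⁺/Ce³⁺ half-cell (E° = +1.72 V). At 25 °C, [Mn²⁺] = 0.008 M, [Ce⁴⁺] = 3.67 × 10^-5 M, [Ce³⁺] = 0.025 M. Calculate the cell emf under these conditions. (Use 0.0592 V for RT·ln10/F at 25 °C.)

The Ce⁴⁺/Ce³⁺ couple has the higher reduction potential and acts as the cathode, so E°_cell = +1.72 − (-1.18) = 2.90 V.
Balancing electrons gives n = 2; the reaction quotient is Q = [Mn²⁺]·[Ce³⁺]^2/[Ce⁴⁺]^2 = 3710.
At 25 °C, E = E° − (0.0592/n) log Q = 2.90 − (0.0592/2)(3.570) = 2.900 − 0.106 = 2.794 V.

2.79 V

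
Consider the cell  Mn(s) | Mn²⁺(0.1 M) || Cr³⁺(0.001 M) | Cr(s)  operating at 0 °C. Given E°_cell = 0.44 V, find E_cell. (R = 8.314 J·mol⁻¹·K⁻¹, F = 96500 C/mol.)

Balancing electrons gives n = 6; the reaction quotient is Q = [Mn²⁺]^3/[Cr³⁺]^2 = 1000.
E = E° − (RT/nF) ln Q = 0.44 − (8.314×273)/(6×96500) × (6.908) = 0.440 − 0.027 = 0.413 V.

0.413 V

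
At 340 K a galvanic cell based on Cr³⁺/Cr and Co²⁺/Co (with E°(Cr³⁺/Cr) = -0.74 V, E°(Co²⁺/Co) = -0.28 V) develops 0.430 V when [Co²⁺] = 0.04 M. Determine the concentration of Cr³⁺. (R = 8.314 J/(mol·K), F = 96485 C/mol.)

0.17 M

From the Nernst equation, ln Q = nF(E° − E)/RT = 6×96485×(0.46 − 0.430)/(8.314×340) = 6.144, so Q = 466.
With Q = [Cr³⁺]^2/[Co²⁺]^3 and the known concentrations, [Cr³⁺]^2 in the numerator gives [Cr³⁺] = 0.17 M.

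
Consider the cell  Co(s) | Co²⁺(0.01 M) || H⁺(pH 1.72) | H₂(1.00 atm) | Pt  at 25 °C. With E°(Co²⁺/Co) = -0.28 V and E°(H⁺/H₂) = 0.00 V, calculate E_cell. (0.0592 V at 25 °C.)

The hydrogen couple is the cathode, so E°_cell = 0.28 V; n = 2.
[H⁺] = 10^(−1.72) = 0.019 M, and Q = [Co²⁺]·P(H₂) / [H⁺]^2 = 27.5.
E = E° − (0.0592/2) log Q = 0.28 − (0.0592/2)(1.440) = 0.237 V.

0.24 V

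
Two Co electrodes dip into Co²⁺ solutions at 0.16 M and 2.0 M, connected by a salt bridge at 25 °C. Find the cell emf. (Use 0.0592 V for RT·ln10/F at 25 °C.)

Both half-cells are Co²⁺/Co, so E°_cell = 0. The concentrated side is the cathode; the cell reaction moves Co²⁺ from high to low concentration with n = 2.
Q = [Co²⁺]_dilute/[Co²⁺]_conc = 0.16/2.0 = 0.0800.
E = 0 − (0.0592/2) log Q = −(0.0592/2)(-1.097) = 0.0325 V.

0.032 V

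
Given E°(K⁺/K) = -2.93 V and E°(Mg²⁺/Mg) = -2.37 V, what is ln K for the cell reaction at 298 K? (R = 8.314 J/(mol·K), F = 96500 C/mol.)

E°_cell = -2.37 − (-2.93) = 0.56 V, with n = 2 electrons transferred.
At equilibrium E = 0, so the Nernst equation gives ln K = nFE°/RT = (2)(96500)(0.56)/((8.314)(298)) = 43.62.

ln K = 43.6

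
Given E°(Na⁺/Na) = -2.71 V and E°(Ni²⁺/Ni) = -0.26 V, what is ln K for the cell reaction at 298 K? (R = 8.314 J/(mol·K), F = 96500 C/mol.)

E°_cell = -0.26 − (-2.71) = 2.45 V, with n = 2 electrons transferred.
At equilibrium E = 0, so the Nernst equation gives ln K = nFE°/RT = (2)(96500)(2.45)/((8.314)(298)) = 190.85.

ln K = 190.9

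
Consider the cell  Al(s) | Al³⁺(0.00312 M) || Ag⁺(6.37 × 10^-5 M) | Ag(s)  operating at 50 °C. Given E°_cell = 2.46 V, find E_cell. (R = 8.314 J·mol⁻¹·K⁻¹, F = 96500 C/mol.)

Balancing electrons gives n = 3; the reaction quotient is Q = [Al³⁺]/[Ag⁺]^3 = 1.21 × 10^10.
E = E° − (RT/nF) ln Q = 2.46 − (8.314×323)/(3×96500) × (23.214) = 2.460 − 0.215 = 2.245 V.

2.24 V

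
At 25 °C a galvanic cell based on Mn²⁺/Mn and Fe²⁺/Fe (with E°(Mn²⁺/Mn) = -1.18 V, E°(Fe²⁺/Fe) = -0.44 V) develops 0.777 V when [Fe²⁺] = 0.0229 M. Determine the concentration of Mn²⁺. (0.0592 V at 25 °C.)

From the Nernst equation, log Q = n(E° − E)/0.0592 = 2(0.74 − 0.777)/0.0592 = -1.250, so Q = 0.0562.
With Q = [Mn²⁺]/[Fe²⁺] and the known concentrations, [Mn²⁺] in the numerator gives [Mn²⁺] = 0.0013 M.

0.0013 M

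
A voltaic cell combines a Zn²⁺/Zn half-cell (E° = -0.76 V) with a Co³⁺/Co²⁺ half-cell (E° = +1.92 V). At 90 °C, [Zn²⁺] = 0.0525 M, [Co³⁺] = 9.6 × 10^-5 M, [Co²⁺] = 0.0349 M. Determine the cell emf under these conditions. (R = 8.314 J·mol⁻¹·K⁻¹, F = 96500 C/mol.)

2.54 V

The Co³⁺/Co²⁺ couple has the higher reduction potential and acts as the cathode, so E°_cell = +1.92 − (-0.76) = 2.68 V.
Balancing electrons gives n = 2; the reaction quotient is Q = [Zn²⁺]·[Co²⁺]^2/[Co³⁺]^2 = 6940.
E = E° − (RT/nF) ln Q = 2.68 − (8.314×363)/(2×96500) × (8.845) = 2.680 − 0.138 = 2.542 V.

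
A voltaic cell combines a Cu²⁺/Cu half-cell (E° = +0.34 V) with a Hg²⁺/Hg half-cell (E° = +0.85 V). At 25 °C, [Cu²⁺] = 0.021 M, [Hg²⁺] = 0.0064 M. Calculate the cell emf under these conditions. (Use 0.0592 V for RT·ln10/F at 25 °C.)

0.495 V

The Hg²⁺/Hg couple has the higher reduction potential and acts as the cathode, so E°_cell = +0.85 − (+0.34) = 0.51 V.
Balancing electrons gives n = 2; the reaction quotient is Q = [Cu²⁺]/[Hg²⁺] = 3.28.
At 25 °C, E = E° − (0.0592/n) log Q = 0.51 − (0.0592/2)(0.516) = 0.510 − 0.015 = 0.495 V.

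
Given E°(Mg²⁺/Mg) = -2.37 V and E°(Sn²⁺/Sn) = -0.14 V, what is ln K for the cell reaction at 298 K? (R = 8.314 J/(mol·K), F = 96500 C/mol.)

ln K = 173.7

E°_cell = -0.14 − (-2.37) = 2.23 V, with n = 2 electrons transferred.
At equilibrium E = 0, so the Nernst equation gives ln K = nFE°/RT = (2)(96500)(2.23)/((8.314)(298)) = 173.71.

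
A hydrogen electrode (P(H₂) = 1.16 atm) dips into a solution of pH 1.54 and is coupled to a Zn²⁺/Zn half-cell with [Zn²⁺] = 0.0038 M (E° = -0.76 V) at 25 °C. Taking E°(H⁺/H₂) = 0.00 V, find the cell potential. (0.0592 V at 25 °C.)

The hydrogen couple is the cathode, so E°_cell = 0.76 V; n = 2.
[H⁺] = 10^(−1.54) = 0.029 M, and Q = [Zn²⁺]·P(H₂) / [H⁺]^2 = 5.30.
E = E° − (0.0592/2) log Q = 0.76 − (0.0592/2)(0.724) = 0.739 V.

0.74 V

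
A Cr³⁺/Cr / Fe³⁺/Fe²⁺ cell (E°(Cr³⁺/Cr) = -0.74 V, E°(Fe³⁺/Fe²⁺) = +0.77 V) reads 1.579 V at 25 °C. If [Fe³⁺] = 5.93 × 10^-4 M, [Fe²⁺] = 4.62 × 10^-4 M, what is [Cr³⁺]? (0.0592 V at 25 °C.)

6.7 × 10^-4 M

From the Nernst equation, log Q = n(E° − E)/0.0592 = 3(1.51 − 1.579)/0.0592 = -3.497, so Q = 3.19 × 10^-4.
With Q = [Cr³⁺]·[Fe²⁺]^3/[Fe³⁺]^3 and the known concentrations, [Cr³⁺] in the numerator gives [Cr³⁺] = 6.7 × 10^-4 M.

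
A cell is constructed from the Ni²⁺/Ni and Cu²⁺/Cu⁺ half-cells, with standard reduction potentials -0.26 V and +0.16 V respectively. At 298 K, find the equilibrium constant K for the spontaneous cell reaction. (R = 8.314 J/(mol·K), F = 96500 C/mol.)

1.6 × 10^14

E°_cell = +0.16 − (-0.26) = 0.42 V, with n = 2 electrons transferred.
At equilibrium E = 0, so the Nernst equation gives ln K = nFE°/RT = (2)(96500)(0.42)/((8.314)(298)) = 32.72.
K = e^32.72 = 1.6 × 10^14.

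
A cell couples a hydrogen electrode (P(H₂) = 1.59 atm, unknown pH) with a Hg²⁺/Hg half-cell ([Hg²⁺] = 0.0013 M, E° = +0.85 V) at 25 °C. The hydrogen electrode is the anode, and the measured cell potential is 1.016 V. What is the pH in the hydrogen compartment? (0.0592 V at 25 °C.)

E°_cell = 0.85 V and n = 2.
log Q = n(E° − E)/0.0592 = 2×(0.85 − 1.016)/0.0592 = -5.608.
With Q = [H⁺]^2 / ([Hg²⁺]·P(H₂)), solving for [H⁺] gives log[H⁺] = -4.146, so pH = 4.15.

pH = 4.15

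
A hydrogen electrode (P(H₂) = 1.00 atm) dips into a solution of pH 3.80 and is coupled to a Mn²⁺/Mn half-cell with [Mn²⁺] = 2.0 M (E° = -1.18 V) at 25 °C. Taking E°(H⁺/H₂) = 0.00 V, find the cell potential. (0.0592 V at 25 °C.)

0.95 V

The hydrogen couple is the cathode, so E°_cell = 1.18 V; n = 2.
[H⁺] = 10^(−3.80) = 1.6 × 10^-4 M, and Q = [Mn²⁺]·P(H₂) / [H⁺]^2 = 7.96 × 10^7.
E = E° − (0.0592/2) log Q = 1.18 − (0.0592/2)(7.901) = 0.946 V.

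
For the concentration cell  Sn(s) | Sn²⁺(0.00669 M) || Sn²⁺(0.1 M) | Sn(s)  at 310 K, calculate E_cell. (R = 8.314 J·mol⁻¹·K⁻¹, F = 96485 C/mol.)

0.036 V

Both half-cells are Sn²⁺/Sn, so E°_cell = 0. The concentrated side is the cathode; the cell reaction moves Sn²⁺ from high to low concentration with n = 2.
Q = [Sn²⁺]_dilute/[Sn²⁺]_conc = 0.00669/0.1 = 0.0669.
E = 0 − (RT/nF) ln Q = −((8.314×310)/(2×96485))(-2.705) = 0.0361 V.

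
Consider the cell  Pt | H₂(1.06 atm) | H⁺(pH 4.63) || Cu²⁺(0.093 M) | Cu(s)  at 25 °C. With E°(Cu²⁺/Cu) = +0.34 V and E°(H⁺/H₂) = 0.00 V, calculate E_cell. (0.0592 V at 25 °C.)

0.58 V

The Cu²⁺/Cu couple is the cathode, so E°_cell = 0.34 V; n = 2.
[H⁺] = 10^(−4.63) = 2.3 × 10^-5 M, and Q = [H⁺]^2 / ([Cu²⁺]·P(H₂)) = 5.57 × 10^-9.
E = E° − (0.0592/2) log Q = 0.34 − (0.0592/2)(-8.254) = 0.584 V.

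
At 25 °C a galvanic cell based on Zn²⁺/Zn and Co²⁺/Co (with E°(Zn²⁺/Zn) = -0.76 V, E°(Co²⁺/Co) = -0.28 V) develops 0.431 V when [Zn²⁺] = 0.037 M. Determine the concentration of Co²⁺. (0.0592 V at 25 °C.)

From the Nernst equation, log Q = n(E° − E)/0.0592 = 2(0.48 − 0.431)/0.0592 = 1.655, so Q = 45.2.
With Q = [Zn²⁺]/[Co²⁺] and the known concentrations, [Co²⁺] in the denominator gives [Co²⁺] = 8.2 × 10^-4 M.

8.2 × 10^-4 M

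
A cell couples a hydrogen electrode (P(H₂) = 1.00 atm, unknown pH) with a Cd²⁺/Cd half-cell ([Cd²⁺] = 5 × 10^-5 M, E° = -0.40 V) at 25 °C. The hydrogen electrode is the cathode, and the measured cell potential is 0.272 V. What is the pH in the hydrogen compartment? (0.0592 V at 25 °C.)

E°_cell = 0.40 V and n = 2.
log Q = n(E° − E)/0.0592 = 2×(0.40 − 0.272)/0.0592 = 4.324.
With Q = [Cd²⁺]·P(H₂) / [H⁺]^2, solving for [H⁺] gives log[H⁺] = -4.313, so pH = 4.31.

pH = 4.31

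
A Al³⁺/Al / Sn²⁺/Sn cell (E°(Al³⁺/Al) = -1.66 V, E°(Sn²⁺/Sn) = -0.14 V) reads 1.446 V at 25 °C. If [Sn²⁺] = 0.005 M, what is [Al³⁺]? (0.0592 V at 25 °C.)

From the Nernst equation, log Q = n(E° − E)/0.0592 = 6(1.52 − 1.446)/0.0592 = 7.500, so Q = 3.16 × 10^7.
With Q = [Al³⁺]^2/[Sn²⁺]^3 and the known concentrations, [Al³⁺]^2 in the numerator gives [Al³⁺] = 2.0 M.

2.0 M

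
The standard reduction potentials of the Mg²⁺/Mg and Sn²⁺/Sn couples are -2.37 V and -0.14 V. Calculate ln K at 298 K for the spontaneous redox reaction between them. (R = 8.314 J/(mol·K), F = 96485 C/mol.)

E°_cell = -0.14 − (-2.37) = 2.23 V, with n = 2 electrons transferred.
At equilibrium E = 0, so the Nernst equation gives ln K = nFE°/RT = (2)(96485)(2.23)/((8.314)(298)) = 173.69.

ln K = 173.7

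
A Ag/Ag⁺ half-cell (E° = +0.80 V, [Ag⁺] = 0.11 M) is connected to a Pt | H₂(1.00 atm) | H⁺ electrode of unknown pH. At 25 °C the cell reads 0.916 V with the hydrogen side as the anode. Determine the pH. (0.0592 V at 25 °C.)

pH = 2.92

E°_cell = 0.80 V and n = 2.
log Q = n(E° − E)/0.0592 = 2×(0.80 − 0.916)/0.0592 = -3.919.
With Q = [H⁺]^2 / ([Ag⁺]^2·P(H₂)), solving for [H⁺] gives log[H⁺] = -2.918, so pH = 2.92.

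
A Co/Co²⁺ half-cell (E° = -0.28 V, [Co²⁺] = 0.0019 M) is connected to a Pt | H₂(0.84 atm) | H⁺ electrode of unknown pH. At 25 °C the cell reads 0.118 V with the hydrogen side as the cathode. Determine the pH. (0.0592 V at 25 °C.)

pH = 4.13

E°_cell = 0.28 V and n = 2.
log Q = n(E° − E)/0.0592 = 2×(0.28 − 0.118)/0.0592 = 5.473.
With Q = [Co²⁺]·P(H₂) / [H⁺]^2, solving for [H⁺] gives log[H⁺] = -4.135, so pH = 4.13.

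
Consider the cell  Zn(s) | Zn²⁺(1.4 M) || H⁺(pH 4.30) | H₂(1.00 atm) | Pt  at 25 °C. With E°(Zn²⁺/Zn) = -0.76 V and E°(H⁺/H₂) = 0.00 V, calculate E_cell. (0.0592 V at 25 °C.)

The hydrogen couple is the cathode, so E°_cell = 0.76 V; n = 2.
[H⁺] = 10^(−4.30) = 5 × 10^-5 M, and Q = [Zn²⁺]·P(H₂) / [H⁺]^2 = 5.57 × 10^8.
E = E° − (0.0592/2) log Q = 0.76 − (0.0592/2)(8.746) = 0.501 V.

0.50 V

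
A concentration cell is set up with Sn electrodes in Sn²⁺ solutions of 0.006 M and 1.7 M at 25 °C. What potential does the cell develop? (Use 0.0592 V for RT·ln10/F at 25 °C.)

Both half-cells are Sn²⁺/Sn, so E°_cell = 0. The concentrated side is the cathode; the cell reaction moves Sn²⁺ from high to low concentration with n = 2.
Q = [Sn²⁺]_dilute/[Sn²⁺]_conc = 0.006/1.7 = 0.00353.
E = 0 − (0.0592/2) log Q = −(0.0592/2)(-2.452) = 0.0726 V.

0.073 V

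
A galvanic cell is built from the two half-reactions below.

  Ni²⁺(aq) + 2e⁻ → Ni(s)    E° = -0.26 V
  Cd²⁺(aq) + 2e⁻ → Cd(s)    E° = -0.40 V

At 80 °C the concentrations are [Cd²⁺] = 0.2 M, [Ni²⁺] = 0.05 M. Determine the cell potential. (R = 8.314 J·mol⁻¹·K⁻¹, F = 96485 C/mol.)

The Ni²⁺/Ni couple has the higher reduction potential and acts as the cathode, so E°_cell = -0.26 − (-0.40) = 0.14 V.
Balancing electrons gives n = 2; the reaction quotient is Q = [Cd²⁺]/[Ni²⁺] = 4.00.
E = E° − (RT/nF) ln Q = 0.14 − (8.314×353)/(2×96485) × (1.386) = 0.140 − 0.021 = 0.119 V.

0.119 V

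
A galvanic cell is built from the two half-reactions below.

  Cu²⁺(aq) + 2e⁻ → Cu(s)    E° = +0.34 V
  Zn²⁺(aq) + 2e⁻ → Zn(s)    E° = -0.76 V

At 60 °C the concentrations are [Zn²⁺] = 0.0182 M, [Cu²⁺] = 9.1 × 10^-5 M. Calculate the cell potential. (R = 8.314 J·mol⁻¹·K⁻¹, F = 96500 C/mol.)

1.02 V

The Cu²⁺/Cu couple has the higher reduction potential and acts as the cathode, so E°_cell = +0.34 − (-0.76) = 1.10 V.
Balancing electrons gives n = 2; the reaction quotient is Q = [Zn²⁺]/[Cu²⁺] = 200.
E = E° − (RT/nF) ln Q = 1.10 − (8.314×333)/(2×96500) × (5.298) = 1.100 − 0.076 = 1.024 V.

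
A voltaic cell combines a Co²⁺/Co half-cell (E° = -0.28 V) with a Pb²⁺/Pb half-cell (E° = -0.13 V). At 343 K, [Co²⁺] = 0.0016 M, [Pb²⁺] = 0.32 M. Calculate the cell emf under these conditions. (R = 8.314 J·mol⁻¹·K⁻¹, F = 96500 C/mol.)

The Pb²⁺/Pb couple has the higher reduction potential and acts as the cathode, so E°_cell = -0.13 − (-0.28) = 0.15 V.
Balancing electrons gives n = 2; the reaction quotient is Q = [Co²⁺]/[Pb²⁺] = 0.00500.
E = E° − (RT/nF) ln Q = 0.15 − (8.314×343)/(2×96500) × (-5.298) = 0.150 + 0.078 = 0.228 V.

0.228 V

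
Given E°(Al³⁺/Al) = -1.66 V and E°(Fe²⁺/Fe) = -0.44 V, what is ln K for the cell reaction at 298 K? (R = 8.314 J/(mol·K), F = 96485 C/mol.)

ln K = 285.1

E°_cell = -0.44 − (-1.66) = 1.22 V, with n = 6 electrons transferred.
At equilibrium E = 0, so the Nernst equation gives ln K = nFE°/RT = (6)(96485)(1.22)/((8.314)(298)) = 285.07.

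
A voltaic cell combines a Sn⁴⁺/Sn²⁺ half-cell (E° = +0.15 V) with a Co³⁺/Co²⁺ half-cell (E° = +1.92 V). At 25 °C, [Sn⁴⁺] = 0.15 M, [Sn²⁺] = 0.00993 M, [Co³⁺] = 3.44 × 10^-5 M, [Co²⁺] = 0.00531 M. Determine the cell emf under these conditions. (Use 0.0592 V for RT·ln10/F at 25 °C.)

1.61 V

The Co³⁺/Co²⁺ couple has the higher reduction potential and acts as the cathode, so E°_cell = +1.92 − (+0.15) = 1.77 V.
Balancing electrons gives n = 2; the reaction quotient is Q = [Sn⁴⁺]·[Co²⁺]^2/([Sn²⁺]·[Co³⁺]^2) = 3.6 × 10^5.
At 25 °C, E = E° − (0.0592/n) log Q = 1.77 − (0.0592/2)(5.556) = 1.770 − 0.164 = 1.606 V.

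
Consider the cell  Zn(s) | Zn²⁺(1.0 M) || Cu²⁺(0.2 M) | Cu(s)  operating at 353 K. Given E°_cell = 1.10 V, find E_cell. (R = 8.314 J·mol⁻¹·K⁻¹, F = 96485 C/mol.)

1.08 V

Balancing electrons gives n = 2; the reaction quotient is Q = [Zn²⁺]/[Cu²⁺] = 5.00.
E = E° − (RT/nF) ln Q = 1.10 − (8.314×353)/(2×96485) × (1.609) = 1.100 − 0.024 = 1.076 V.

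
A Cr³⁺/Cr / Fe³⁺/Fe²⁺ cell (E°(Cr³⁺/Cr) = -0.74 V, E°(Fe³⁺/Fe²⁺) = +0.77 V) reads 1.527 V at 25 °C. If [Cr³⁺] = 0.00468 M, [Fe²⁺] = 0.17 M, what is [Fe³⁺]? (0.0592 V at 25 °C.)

From the Nernst equation, log Q = n(E° − E)/0.0592 = 3(1.51 − 1.527)/0.0592 = -0.861, so Q = 0.138.
With Q = [Cr³⁺]·[Fe²⁺]^3/[Fe³⁺]^3 and the known concentrations, [Fe³⁺]^3 in the denominator gives [Fe³⁺] = 0.055 M.

0.055 M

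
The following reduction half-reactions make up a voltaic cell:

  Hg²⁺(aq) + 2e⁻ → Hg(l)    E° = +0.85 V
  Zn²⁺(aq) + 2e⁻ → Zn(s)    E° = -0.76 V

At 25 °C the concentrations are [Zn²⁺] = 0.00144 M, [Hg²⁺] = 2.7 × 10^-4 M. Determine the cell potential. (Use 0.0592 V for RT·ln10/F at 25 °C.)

1.59 V

The Hg²⁺/Hg couple has the higher reduction potential and acts as the cathode, so E°_cell = +0.85 − (-0.76) = 1.61 V.
Balancing electrons gives n = 2; the reaction quotient is Q = [Zn²⁺]/[Hg²⁺] = 5.33.
At 25 °C, E = E° − (0.0592/n) log Q = 1.61 − (0.0592/2)(0.727) = 1.610 − 0.022 = 1.588 V.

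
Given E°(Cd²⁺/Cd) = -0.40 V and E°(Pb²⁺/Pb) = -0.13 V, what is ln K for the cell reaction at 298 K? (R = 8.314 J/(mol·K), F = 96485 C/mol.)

ln K = 21.0

E°_cell = -0.13 − (-0.40) = 0.27 V, with n = 2 electrons transferred.
At equilibrium E = 0, so the Nernst equation gives ln K = nFE°/RT = (2)(96485)(0.27)/((8.314)(298)) = 21.03.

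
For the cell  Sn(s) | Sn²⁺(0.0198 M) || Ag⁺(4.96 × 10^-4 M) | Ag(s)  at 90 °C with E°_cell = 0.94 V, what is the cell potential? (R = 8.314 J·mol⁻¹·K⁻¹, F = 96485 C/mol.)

0.763 V

Balancing electrons gives n = 2; the reaction quotient is Q = [Sn²⁺]/[Ag⁺]^2 = 8.05 × 10^4.
E = E° − (RT/nF) ln Q = 0.94 − (8.314×363)/(2×96485) × (11.296) = 0.940 − 0.177 = 0.763 V.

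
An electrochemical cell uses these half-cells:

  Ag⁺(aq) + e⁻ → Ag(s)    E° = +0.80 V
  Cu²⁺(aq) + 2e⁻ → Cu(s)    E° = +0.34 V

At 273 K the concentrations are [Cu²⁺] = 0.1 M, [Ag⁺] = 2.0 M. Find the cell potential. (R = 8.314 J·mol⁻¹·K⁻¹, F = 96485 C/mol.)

The Ag⁺/Ag couple has the higher reduction potential and acts as the cathode, so E°_cell = +0.80 − (+0.34) = 0.46 V.
Balancing electrons gives n = 2; the reaction quotient is Q = [Cu²⁺]/[Ag⁺]^2 = 0.0250.
E = E° − (RT/nF) ln Q = 0.46 − (8.314×273)/(2×96485) × (-3.689) = 0.460 + 0.043 = 0.503 V.

0.503 V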